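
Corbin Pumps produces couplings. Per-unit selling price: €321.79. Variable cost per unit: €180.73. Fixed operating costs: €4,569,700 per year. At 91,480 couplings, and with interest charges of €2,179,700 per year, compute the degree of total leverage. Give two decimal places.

Contribution at this volume is 91,480 × €141.06 = €12,904,168.80.
Operating income = contribution − fixed costs = €12,904,168.80 − €4,569,700 = €8,334,468.80. Interest = €2,179,700.00, so EBIT − I = €6,154,768.80.
Degree of total leverage = total CM / (EBIT − interest) = €12,904,168.80 / €6,154,768.80 = 2.0966.

2.10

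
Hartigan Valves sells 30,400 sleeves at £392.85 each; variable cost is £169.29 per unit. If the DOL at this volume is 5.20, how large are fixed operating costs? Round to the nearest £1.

Total contribution margin = 30,400 × £223.56 = £6,796,224.00.
DOL = contribution / EBIT, so EBIT = £6,796,224.00 / 5.20 = £1,306,966.15.
Fixed costs = CM − EBIT = £6,796,224.00 − £1,306,966.15 = £5,489,258.

£5,489,258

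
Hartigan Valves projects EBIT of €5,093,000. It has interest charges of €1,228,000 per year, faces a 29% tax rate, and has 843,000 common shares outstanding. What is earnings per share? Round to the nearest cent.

Pre-tax income = €5,093,000 − €1,228,000.00 = €3,865,000.00.
Net income = €3,865,000.00 × (1 − 0.29) = €2,744,150.00.
EPS = €2,744,150.00 ÷ 843,000 = €3.26.

€3.26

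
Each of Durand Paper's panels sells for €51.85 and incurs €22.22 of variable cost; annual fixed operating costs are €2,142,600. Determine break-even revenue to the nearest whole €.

CM per unit = €51.85 − €22.22 = €29.63; CM ratio = €29.63 / €51.85 = 0.5715.
Break-even sales = FC ÷ CM ratio = €2,142,600 × €51.85 / €29.63 = €3,749,369.

€3,749,369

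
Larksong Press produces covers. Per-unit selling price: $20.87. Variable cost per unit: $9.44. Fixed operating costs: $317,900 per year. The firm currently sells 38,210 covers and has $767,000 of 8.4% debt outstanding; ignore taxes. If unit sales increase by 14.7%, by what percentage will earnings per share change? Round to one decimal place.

+118.0%

At 38,210 units, contribution = 38,210 × $11.43 = $436,740.30.
EBIT = $436,740.30 − $317,900 = $118,840.30.
After interest of $64,428.00, pre-tax earnings = $54,412.30.
DCL = total CM / (EBIT − I) = $436,740.30 / $54,412.30 = 8.0265.
%ΔEPS = DCL × %ΔSales = 8.0265 × +14.7% = +118.0%.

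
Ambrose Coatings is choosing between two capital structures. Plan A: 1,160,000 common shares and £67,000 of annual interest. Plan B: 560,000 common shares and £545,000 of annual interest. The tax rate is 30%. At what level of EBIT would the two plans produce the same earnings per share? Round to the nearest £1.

Set EPS_A = EPS_B: (EBIT − £67,000)(1 − 0.30) ÷ 1,160,000 = (EBIT − £545,000)(1 − 0.30) ÷ 560,000.
Cancelling (1 − t) and cross-multiplying: 560,000·(EBIT − 67,000) = 1,160,000·(EBIT − 545,000).
Solving, EBIT = (545,000·1,160,000 − 67,000·560,000) / (1,160,000 − 560,000) = 594,680,000,000 / 600,000 = 991,133.33.

£991,133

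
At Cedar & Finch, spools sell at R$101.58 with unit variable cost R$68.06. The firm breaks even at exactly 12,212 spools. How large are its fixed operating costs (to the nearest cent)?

Each unit contributes R$101.58 − R$68.06 = R$33.52.
Fixed costs = break-even units × CM = 12,212 × R$33.52 = R$409,346.24.

R$409,346.24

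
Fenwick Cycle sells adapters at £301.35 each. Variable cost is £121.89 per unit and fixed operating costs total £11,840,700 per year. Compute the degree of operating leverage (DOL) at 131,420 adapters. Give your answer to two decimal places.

2.01

Total contribution margin = 131,420 × £179.46 = £23,584,633.20.
Operating income = contribution − fixed costs = £23,584,633.20 − £11,840,700 = £11,743,933.20.
DOL = contribution ÷ EBIT = £23,584,633.20 ÷ £11,743,933.20 = 2.0082.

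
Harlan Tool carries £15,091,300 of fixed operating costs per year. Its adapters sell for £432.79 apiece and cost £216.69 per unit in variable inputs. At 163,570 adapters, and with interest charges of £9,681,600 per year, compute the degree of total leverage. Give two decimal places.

Contribution at this volume is 163,570 × £216.10 = £35,347,477.00.
EBIT = £35,347,477.00 − £15,091,300 = £20,256,177.00. Interest = £9,681,600.00, so EBIT − I = £10,574,577.00.
Degree of total leverage = total CM / (EBIT − interest) = £35,347,477.00 / £10,574,577.00 = 3.3427.

3.34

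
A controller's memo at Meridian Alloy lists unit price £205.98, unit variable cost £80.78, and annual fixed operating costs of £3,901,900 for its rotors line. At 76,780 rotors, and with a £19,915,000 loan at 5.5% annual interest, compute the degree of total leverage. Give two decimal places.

2.08

Total contribution margin = 76,780 × £125.20 = £9,612,856.00.
Subtracting fixed costs: EBIT = £9,612,856.00 − £3,901,900 = £5,710,956.00. Interest = £1,095,325.00.
DOL = £9,612,856.00 ÷ £5,710,956.00 = 1.6832; DFL = £5,710,956.00 ÷ £4,615,631.00 = 1.2373.
Combined leverage = 1.6832 × 1.2373 = 2.0826.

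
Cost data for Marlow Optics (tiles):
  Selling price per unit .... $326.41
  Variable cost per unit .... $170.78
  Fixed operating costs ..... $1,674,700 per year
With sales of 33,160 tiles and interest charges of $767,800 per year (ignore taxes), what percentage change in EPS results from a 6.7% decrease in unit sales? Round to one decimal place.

Contribution at this volume is 33,160 × $155.63 = $5,160,690.80.
Subtracting fixed costs: EBIT = $5,160,690.80 − $1,674,700 = $3,485,990.80.
After interest of $767,800.00, pre-tax earnings = $2,718,190.80.
Degree of combined leverage = contribution ÷ (EBIT − I) = $5,160,690.80 ÷ $2,718,190.80 = 1.8986.
EPS therefore changes by 1.8986 × (-6.7%) = -12.7%.

-12.7%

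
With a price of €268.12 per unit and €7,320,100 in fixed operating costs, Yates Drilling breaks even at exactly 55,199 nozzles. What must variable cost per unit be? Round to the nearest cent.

Contribution per unit must be FC / Q = €7,320,100 / 55,199 = €132.6129.
Hence VC = price − CM = €268.12 − €132.6129 = €135.51.

€135.51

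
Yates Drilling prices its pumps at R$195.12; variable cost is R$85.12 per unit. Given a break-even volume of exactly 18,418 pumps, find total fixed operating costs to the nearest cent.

R$2,025,980.00

Each unit contributes R$195.12 − R$85.12 = R$110.00.
Fixed costs = break-even units × CM = 18,418 × R$110.00 = R$2,025,980.00.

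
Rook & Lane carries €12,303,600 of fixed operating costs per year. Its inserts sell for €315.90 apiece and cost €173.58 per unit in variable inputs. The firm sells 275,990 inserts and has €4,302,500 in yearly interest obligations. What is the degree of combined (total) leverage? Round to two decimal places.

At 275,990 units, contribution = 275,990 × €142.32 = €39,278,896.80.
Operating income = contribution − fixed costs = €39,278,896.80 − €12,303,600 = €26,975,296.80. Interest = €4,302,500.00.
DOL = €39,278,896.80 ÷ €26,975,296.80 = 1.4561; DFL = €26,975,296.80 ÷ €22,672,796.80 = 1.1898.
DCL = DOL × DFL = 1.4561 × 1.1898 = 1.7325.

1.73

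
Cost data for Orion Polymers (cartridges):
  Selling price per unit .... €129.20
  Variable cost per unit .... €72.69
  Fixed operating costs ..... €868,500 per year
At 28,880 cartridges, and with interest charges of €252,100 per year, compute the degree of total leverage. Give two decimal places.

3.19

Total contribution margin = 28,880 × €56.51 = €1,632,008.80.
Operating income = contribution − fixed costs = €1,632,008.80 − €868,500 = €763,508.80. Interest = €252,100.00, so EBIT − I = €511,408.80.
Degree of total leverage = total CM / (EBIT − interest) = €1,632,008.80 / €511,408.80 = 3.1912.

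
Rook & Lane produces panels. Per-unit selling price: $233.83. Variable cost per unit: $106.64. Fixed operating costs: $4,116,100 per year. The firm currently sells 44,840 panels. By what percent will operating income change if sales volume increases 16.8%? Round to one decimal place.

Contribution at this volume is 44,840 × $127.19 = $5,703,199.60.
EBIT = $5,703,199.60 − $4,116,100 = $1,587,099.60.
Degree of operating leverage = $5,703,199.60 / $1,587,099.60 = 3.5935.
%ΔEBIT = DOL × %ΔSales = 3.5935 × +16.8% = +60.4%.

+60.4%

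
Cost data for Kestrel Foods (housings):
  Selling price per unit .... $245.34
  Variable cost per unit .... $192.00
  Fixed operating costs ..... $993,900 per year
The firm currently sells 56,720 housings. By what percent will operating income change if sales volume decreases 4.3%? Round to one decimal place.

-6.4%

Total contribution margin = 56,720 × $53.34 = $3,025,444.80.
Operating income = contribution − fixed costs = $3,025,444.80 − $993,900 = $2,031,544.80.
So DOL = total CM / EBIT = $3,025,444.80 / $2,031,544.80 = 1.4892.
%ΔEBIT = DOL × %ΔSales = 1.4892 × -4.3% = -6.4%.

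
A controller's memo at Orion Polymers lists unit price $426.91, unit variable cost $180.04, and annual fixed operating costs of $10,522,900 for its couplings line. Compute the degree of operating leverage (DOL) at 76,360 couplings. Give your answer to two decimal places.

Total contribution margin = 76,360 × $246.87 = $18,850,993.20.
EBIT = $18,850,993.20 − $10,522,900 = $8,328,093.20.
DOL = contribution ÷ EBIT = $18,850,993.20 ÷ $8,328,093.20 = 2.2635.

2.26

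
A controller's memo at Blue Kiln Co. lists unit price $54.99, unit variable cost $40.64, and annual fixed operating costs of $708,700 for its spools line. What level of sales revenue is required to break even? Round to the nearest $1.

CM per unit = $54.99 − $40.64 = $14.35; CM ratio = $14.35 / $54.99 = 0.2610.
Break-even revenue = fixed costs × price ÷ CM = $708,700 × $54.99 ÷ $14.35 = $2,715,778.

$2,715,778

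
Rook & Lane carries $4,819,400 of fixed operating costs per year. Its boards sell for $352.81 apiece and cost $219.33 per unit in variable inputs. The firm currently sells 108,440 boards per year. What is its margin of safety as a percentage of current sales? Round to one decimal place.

66.7%

Contribution margin per unit = $352.81 − $219.33 = $133.48. Break-even units = $4,819,400 ÷ $133.48 = 36,105.78; break-even revenue = 36,105.78 × $352.81 = $12,738,481.53.
Current sales = 108,440 × $352.81 = $38,258,716.40.
Margin of safety = ($38,258,716.40 − $12,738,481.53) ÷ $38,258,716.40 = 66.7%.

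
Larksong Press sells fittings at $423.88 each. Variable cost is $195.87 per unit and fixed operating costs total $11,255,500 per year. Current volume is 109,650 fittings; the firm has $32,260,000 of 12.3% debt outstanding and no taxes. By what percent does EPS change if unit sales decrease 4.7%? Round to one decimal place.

At 109,650 units, contribution = 109,650 × $228.01 = $25,001,296.50.
Operating income = contribution − fixed costs = $25,001,296.50 − $11,255,500 = $13,745,796.50.
After interest of $3,967,980.00, pre-tax earnings = $9,777,816.50.
Degree of combined leverage = contribution ÷ (EBIT − I) = $25,001,296.50 ÷ $9,777,816.50 = 2.5569.
%ΔEPS = DCL × %ΔSales = 2.5569 × -4.7% = -12.0%.

-12.0%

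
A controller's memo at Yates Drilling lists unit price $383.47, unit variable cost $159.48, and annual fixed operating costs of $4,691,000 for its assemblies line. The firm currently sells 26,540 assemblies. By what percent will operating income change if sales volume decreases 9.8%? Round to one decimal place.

-46.5%

Contribution at this volume is 26,540 × $223.99 = $5,944,694.60.
Operating income = contribution − fixed costs = $5,944,694.60 − $4,691,000 = $1,253,694.60.
Degree of operating leverage = $5,944,694.60 / $1,253,694.60 = 4.7417.
So EBIT moves 4.7417 × (-9.8%) = -46.5%.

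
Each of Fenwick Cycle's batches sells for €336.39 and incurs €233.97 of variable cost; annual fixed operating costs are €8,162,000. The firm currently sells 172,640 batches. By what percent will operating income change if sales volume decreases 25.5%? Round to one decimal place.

At 172,640 units, contribution = 172,640 × €102.42 = €17,681,788.80.
EBIT = €17,681,788.80 − €8,162,000 = €9,519,788.80.
DOL = contribution ÷ EBIT = €17,681,788.80 ÷ €9,519,788.80 = 1.8574.
Operating income changes by 1.8574 × -25.5% = -47.4%.

-47.4%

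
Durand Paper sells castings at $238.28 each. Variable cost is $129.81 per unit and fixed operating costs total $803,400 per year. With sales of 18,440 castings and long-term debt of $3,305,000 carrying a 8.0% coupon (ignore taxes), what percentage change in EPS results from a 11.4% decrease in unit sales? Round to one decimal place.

At 18,440 units, contribution = 18,440 × $108.47 = $2,000,186.80.
Operating income = contribution − fixed costs = $2,000,186.80 − $803,400 = $1,196,786.80.
Interest = $264,400.00, so EBIT − I = $932,386.80.
DCL = total CM / (EBIT − I) = $2,000,186.80 / $932,386.80 = 2.1452.
%ΔEPS = DCL × %ΔSales = 2.1452 × -11.4% = -24.5%.

-24.5%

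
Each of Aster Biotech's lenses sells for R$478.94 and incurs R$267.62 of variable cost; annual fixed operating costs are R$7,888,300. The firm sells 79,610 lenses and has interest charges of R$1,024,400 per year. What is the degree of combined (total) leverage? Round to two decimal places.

Total contribution margin = 79,610 × R$211.32 = R$16,823,185.20.
Operating income = contribution − fixed costs = R$16,823,185.20 − R$7,888,300 = R$8,934,885.20. Interest = R$1,024,400.00.
DOL = R$16,823,185.20 ÷ R$8,934,885.20 = 1.8829; DFL = R$8,934,885.20 ÷ R$7,910,485.20 = 1.1295.
Combined leverage = 1.8829 × 1.1295 = 2.1267.

2.13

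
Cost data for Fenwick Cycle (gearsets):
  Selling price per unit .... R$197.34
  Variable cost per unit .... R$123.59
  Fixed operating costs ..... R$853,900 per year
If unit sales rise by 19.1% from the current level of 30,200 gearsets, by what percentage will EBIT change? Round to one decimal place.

At 30,200 units, contribution = 30,200 × R$73.75 = R$2,227,250.00.
EBIT = R$2,227,250.00 − R$853,900 = R$1,373,350.00.
DOL = contribution ÷ EBIT = R$2,227,250.00 ÷ R$1,373,350.00 = 1.6218.
So EBIT moves 1.6218 × (+19.1%) = +31.0%.

+31.0%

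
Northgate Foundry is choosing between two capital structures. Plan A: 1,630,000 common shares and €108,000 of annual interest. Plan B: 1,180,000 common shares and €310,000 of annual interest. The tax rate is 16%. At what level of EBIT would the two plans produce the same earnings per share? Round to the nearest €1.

€839,689

At indifference, (EBIT − 108,000)(1 − t)/1,630,000 = (EBIT − 310,000)(1 − t)/1,180,000.
Cancelling (1 − t) and cross-multiplying: 1,180,000·(EBIT − 108,000) = 1,630,000·(EBIT − 310,000).
Solving, EBIT = (310,000·1,630,000 − 108,000·1,180,000) / (1,630,000 − 1,180,000) = 377,860,000,000 / 450,000 = 839,688.89.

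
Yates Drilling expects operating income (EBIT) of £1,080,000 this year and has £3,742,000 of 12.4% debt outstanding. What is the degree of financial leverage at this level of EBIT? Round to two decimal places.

1.75

Interest = £464,008.00.
Degree of financial leverage = EBIT / (EBIT − interest) = £1,080,000 / £615,992.00 = 1.7533.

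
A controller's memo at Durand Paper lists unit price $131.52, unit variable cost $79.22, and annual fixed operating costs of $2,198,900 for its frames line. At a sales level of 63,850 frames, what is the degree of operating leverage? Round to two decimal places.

2.93

At 63,850 units, contribution = 63,850 × $52.30 = $3,339,355.00.
EBIT = $3,339,355.00 − $2,198,900 = $1,140,455.00.
DOL = contribution ÷ EBIT = $3,339,355.00 ÷ $1,140,455.00 = 2.9281.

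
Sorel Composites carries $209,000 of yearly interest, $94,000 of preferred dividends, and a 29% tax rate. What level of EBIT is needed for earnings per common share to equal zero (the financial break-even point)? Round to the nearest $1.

$341,394

Preferred dividends are paid after tax, so their pre-tax equivalent is $94,000 ÷ (1 − 0.29) = $132,394.37.
Financial break-even EBIT = interest + D_p ÷ (1 − t) = $209,000 + $132,394.37 = $341,394.37.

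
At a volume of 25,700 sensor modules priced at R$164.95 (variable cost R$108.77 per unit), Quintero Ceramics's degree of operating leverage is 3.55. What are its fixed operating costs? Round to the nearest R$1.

Contribution at this volume is 25,700 × R$56.18 = R$1,443,826.00.
Since DOL = CM ÷ EBIT, EBIT = R$1,443,826.00 ÷ 3.55 = R$406,711.55.
Fixed costs = CM − EBIT = R$1,443,826.00 − R$406,711.55 = R$1,037,114.

R$1,037,114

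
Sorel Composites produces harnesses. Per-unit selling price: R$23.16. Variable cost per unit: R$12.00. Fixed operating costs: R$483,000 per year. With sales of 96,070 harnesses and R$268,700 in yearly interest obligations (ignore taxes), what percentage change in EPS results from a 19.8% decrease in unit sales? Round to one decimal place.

At 96,070 units, contribution = 96,070 × R$11.16 = R$1,072,141.20.
Operating income = contribution − fixed costs = R$1,072,141.20 − R$483,000 = R$589,141.20.
Interest = R$268,700.00, so EBIT − I = R$320,441.20.
DCL = total CM / (EBIT − I) = R$1,072,141.20 / R$320,441.20 = 3.3458.
EPS therefore changes by 3.3458 × (-19.8%) = -66.2%.

-66.2%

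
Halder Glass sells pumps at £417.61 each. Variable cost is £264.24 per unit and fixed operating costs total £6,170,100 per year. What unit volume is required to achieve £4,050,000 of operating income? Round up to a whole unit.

Unit CM = price − variable cost = £417.61 − £264.24 = £153.37.
Required volume = (fixed costs + target profit) ÷ CM = (£6,170,100 + £4,050,000) ÷ £153.37 = 66,636.89, so 66,637 pumps.

66,637 pumps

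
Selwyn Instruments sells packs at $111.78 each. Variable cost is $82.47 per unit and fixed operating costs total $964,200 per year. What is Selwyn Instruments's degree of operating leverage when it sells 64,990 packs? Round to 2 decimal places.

2.03

At 64,990 units, contribution = 64,990 × $29.31 = $1,904,856.90.
EBIT = $1,904,856.90 − $964,200 = $940,656.90.
So DOL = total CM / EBIT = $1,904,856.90 / $940,656.90 = 2.0250.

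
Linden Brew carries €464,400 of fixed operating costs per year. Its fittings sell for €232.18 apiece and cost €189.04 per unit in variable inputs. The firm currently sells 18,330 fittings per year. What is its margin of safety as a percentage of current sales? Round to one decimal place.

Contribution margin per unit = €232.18 − €189.04 = €43.14. Break-even units = €464,400 ÷ €43.14 = 10,764.95; break-even revenue = 10,764.95 × €232.18 = €2,499,406.40.
Actual sales revenue = 18,330 × €232.18 = €4,255,859.40.
Margin of safety = (€4,255,859.40 − €2,499,406.40) ÷ €4,255,859.40 = 41.3%.

41.3%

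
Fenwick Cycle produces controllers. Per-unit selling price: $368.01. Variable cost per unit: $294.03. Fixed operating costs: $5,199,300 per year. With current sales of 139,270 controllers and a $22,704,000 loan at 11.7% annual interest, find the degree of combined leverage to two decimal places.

At 139,270 units, contribution = 139,270 × $73.98 = $10,303,194.60.
Operating income = contribution − fixed costs = $10,303,194.60 − $5,199,300 = $5,103,894.60. Interest = $2,656,368.00, so EBIT − I = $2,447,526.60.
DCL = contribution ÷ (EBIT − I) = $10,303,194.60 ÷ $2,447,526.60 = 4.2096.

4.21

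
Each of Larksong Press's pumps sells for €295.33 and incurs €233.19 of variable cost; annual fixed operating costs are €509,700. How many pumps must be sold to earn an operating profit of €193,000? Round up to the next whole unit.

11,309 pumps

Contribution margin per unit = €295.33 − €233.19 = €62.14.
Required volume = (fixed costs + target profit) ÷ CM = (€509,700 + €193,000) ÷ €62.14 = 11,308.34, so 11,309 pumps.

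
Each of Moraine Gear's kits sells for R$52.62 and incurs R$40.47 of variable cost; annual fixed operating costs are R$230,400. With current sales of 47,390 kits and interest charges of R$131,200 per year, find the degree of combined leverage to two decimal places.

2.69

At 47,390 units, contribution = 47,390 × R$12.15 = R$575,788.50.
Operating income = contribution − fixed costs = R$575,788.50 − R$230,400 = R$345,388.50. Interest = R$131,200.00.
DOL = R$575,788.50 ÷ R$345,388.50 = 1.6671; DFL = R$345,388.50 ÷ R$214,188.50 = 1.6125.
Combined leverage = 1.6671 × 1.6125 = 2.6882.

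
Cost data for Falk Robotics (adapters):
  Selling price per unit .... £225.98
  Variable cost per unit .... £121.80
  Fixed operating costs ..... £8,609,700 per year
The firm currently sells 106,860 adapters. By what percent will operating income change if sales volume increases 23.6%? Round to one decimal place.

At 106,860 units, contribution = 106,860 × £104.18 = £11,132,674.80.
Subtracting fixed costs: EBIT = £11,132,674.80 − £8,609,700 = £2,522,974.80.
Degree of operating leverage = £11,132,674.80 / £2,522,974.80 = 4.4125.
Operating income changes by 4.4125 × +23.6% = +104.1%.

+104.1%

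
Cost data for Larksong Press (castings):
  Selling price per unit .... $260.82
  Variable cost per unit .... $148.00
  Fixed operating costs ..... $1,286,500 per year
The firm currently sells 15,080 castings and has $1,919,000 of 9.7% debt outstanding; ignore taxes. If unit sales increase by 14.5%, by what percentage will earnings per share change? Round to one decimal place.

Contribution at this volume is 15,080 × $112.82 = $1,701,325.60.
EBIT = $1,701,325.60 − $1,286,500 = $414,825.60.
Interest = $186,143.00, so EBIT − I = $228,682.60.
Degree of combined leverage = contribution ÷ (EBIT − I) = $1,701,325.60 ÷ $228,682.60 = 7.4397.
%ΔEPS = DCL × %ΔSales = 7.4397 × +14.5% = +107.9%.

+107.9%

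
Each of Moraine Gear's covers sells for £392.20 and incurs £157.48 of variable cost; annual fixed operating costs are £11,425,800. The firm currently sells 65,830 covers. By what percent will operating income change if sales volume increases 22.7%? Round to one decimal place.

+87.1%

At 65,830 units, contribution = 65,830 × £234.72 = £15,451,617.60.
Subtracting fixed costs: EBIT = £15,451,617.60 − £11,425,800 = £4,025,817.60.
Degree of operating leverage = £15,451,617.60 / £4,025,817.60 = 3.8381.
%ΔEBIT = DOL × %ΔSales = 3.8381 × +22.7% = +87.1%.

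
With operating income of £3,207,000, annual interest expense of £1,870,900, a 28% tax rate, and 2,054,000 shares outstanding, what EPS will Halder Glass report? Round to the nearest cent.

Pre-tax income = £3,207,000 − £1,870,900.00 = £1,336,100.00.
After tax at 28%: net income = £1,336,100.00 × 0.72 = £961,992.00.
Per share: £961,992.00 / 2,054,000 shares = £0.47.

£0.47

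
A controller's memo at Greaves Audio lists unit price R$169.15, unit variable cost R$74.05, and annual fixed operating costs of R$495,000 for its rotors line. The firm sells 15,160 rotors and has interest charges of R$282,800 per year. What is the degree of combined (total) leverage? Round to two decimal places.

Total contribution margin = 15,160 × R$95.10 = R$1,441,716.00.
Operating income = contribution − fixed costs = R$1,441,716.00 − R$495,000 = R$946,716.00. Interest = R$282,800.00.
DOL = R$1,441,716.00 ÷ R$946,716.00 = 1.5229; DFL = R$946,716.00 ÷ R$663,916.00 = 1.4260.
Combined leverage = 1.5229 × 1.4260 = 2.1717.

2.17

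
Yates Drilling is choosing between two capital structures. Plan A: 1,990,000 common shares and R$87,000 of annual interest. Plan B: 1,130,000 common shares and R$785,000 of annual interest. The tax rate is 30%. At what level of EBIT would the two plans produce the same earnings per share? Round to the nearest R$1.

R$1,702,140

Set EPS_A = EPS_B: (EBIT − R$87,000)(1 − 0.30) ÷ 1,990,000 = (EBIT − R$785,000)(1 − 0.30) ÷ 1,130,000.
Cancelling (1 − t) and cross-multiplying: 1,130,000·(EBIT − 87,000) = 1,990,000·(EBIT − 785,000).
Solving, EBIT = (785,000·1,990,000 − 87,000·1,130,000) / (1,990,000 − 1,130,000) = 1,463,840,000,000 / 860,000 = 1,702,139.53.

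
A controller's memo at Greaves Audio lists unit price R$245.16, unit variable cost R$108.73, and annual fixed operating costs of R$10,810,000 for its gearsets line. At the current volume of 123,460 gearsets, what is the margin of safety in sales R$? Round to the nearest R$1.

R$10,842,257

Unit CM = price − variable cost = R$245.16 − R$108.73 = R$136.43. Break-even units = R$10,810,000 ÷ R$136.43 = 79,234.77; break-even revenue = 79,234.77 × R$245.16 = R$19,425,196.80.
Current sales = 123,460 × R$245.16 = R$30,267,453.60.
Margin of safety = R$30,267,453.60 − R$19,425,196.80 = R$10,842,257.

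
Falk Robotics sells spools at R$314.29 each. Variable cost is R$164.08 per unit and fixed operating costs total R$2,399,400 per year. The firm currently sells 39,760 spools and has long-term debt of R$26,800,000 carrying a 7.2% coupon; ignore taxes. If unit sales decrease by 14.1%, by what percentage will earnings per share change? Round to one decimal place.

Contribution at this volume is 39,760 × R$150.21 = R$5,972,349.60.
Subtracting fixed costs: EBIT = R$5,972,349.60 − R$2,399,400 = R$3,572,949.60.
Interest = R$1,929,600.00, so EBIT − I = R$1,643,349.60.
Degree of combined leverage = contribution ÷ (EBIT − I) = R$5,972,349.60 ÷ R$1,643,349.60 = 3.6343.
EPS therefore changes by 3.6343 × (-14.1%) = -51.2%.

-51.2%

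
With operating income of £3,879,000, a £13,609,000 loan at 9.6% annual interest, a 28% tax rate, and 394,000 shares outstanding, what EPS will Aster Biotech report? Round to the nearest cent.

£4.70

Interest = £1,306,464.00, so EBT = £3,879,000 − £1,306,464.00 = £2,572,536.00.
Net income = £2,572,536.00 × (1 − 0.28) = £1,852,225.92.
Per share: £1,852,225.92 / 394,000 shares = £4.70.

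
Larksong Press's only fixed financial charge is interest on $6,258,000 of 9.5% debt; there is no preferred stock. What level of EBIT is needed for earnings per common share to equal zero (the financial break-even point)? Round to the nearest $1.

Annual interest = 9.5% × $6,258,000 = $594,510.00.
Without preferred stock the financial break-even is simply EBIT = interest = $594,510.00.

$594,510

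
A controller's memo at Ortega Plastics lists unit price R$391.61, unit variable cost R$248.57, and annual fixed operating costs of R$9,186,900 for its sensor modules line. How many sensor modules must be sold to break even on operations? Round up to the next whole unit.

64,227 sensor modules

Contribution margin per unit = R$391.61 − R$248.57 = R$143.04.
Break-even Q = R$9,186,900 / R$143.04 = 64,226.09 → 64,227 sensor modules.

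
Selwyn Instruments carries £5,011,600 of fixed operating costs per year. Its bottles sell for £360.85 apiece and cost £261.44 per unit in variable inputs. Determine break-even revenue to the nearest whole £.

CM per unit = £360.85 − £261.44 = £99.41; CM ratio = £99.41 / £360.85 = 0.2755.
Break-even sales = FC ÷ CM ratio = £5,011,600 × £360.85 / £99.41 = £18,191,690.

£18,191,690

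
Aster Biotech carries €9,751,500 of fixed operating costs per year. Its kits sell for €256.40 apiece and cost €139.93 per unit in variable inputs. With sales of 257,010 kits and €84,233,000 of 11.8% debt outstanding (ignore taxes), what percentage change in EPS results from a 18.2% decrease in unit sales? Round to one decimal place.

-53.2%

Total contribution margin = 257,010 × €116.47 = €29,933,954.70.
Subtracting fixed costs: EBIT = €29,933,954.70 − €9,751,500 = €20,182,454.70.
Interest = €9,939,494.00, so EBIT − I = €10,242,960.70.
DCL = total CM / (EBIT − I) = €29,933,954.70 / €10,242,960.70 = 2.9224.
EPS therefore changes by 2.9224 × (-18.2%) = -53.2%.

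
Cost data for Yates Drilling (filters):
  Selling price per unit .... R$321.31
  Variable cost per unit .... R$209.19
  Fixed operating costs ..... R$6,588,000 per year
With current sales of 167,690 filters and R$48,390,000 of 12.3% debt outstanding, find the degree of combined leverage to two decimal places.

3.00

Total contribution margin = 167,690 × R$112.12 = R$18,801,402.80.
Operating income = contribution − fixed costs = R$18,801,402.80 − R$6,588,000 = R$12,213,402.80. Interest = R$5,951,970.00, so EBIT − I = R$6,261,432.80.
DCL = contribution ÷ (EBIT − I) = R$18,801,402.80 ÷ R$6,261,432.80 = 3.0027.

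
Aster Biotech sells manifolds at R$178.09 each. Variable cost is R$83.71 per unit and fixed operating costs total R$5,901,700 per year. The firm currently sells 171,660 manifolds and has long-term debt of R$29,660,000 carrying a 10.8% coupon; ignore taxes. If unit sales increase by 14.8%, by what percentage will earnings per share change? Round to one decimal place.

Total contribution margin = 171,660 × R$94.38 = R$16,201,270.80.
Operating income = contribution − fixed costs = R$16,201,270.80 − R$5,901,700 = R$10,299,570.80.
Interest = R$3,203,280.00, so EBIT − I = R$7,096,290.80.
DCL = total CM / (EBIT − I) = R$16,201,270.80 / R$7,096,290.80 = 2.2831.
%ΔEPS = DCL × %ΔSales = 2.2831 × +14.8% = +33.8%.

+33.8%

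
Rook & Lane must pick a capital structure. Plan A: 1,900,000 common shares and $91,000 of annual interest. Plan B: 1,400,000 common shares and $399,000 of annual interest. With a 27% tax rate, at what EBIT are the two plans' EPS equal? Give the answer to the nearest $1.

$1,261,400

At indifference, (EBIT − 91,000)(1 − t)/1,900,000 = (EBIT − 399,000)(1 − t)/1,400,000.
The (1 − t) factor cancels: (EBIT − 91,000) × 1,400,000 = (EBIT − 399,000) × 1,900,000.
Solving, EBIT = (399,000·1,900,000 − 91,000·1,400,000) / (1,900,000 − 1,400,000) = 630,700,000,000 / 500,000 = 1,261,400.00.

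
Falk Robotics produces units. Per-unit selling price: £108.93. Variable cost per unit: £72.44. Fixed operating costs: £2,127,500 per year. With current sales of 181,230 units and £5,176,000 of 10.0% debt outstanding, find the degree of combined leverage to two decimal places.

Contribution at this volume is 181,230 × £36.49 = £6,613,082.70.
EBIT = £6,613,082.70 − £2,127,500 = £4,485,582.70. Interest = £517,600.00.
DOL = £6,613,082.70 ÷ £4,485,582.70 = 1.4743; DFL = £4,485,582.70 ÷ £3,967,982.70 = 1.1304.
DCL = DOL × DFL = 1.4743 × 1.1304 = 1.6665.

1.67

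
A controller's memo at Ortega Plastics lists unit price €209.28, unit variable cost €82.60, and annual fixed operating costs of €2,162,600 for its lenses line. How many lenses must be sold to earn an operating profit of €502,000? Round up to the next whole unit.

Contribution margin per unit = €209.28 − €82.60 = €126.68.
Need Q such that Q × €126.68 − €2,162,600 = €502,000, i.e. Q = €2,664,600 / €126.68 = 21,034.10 → 21,035.

21,035 lenses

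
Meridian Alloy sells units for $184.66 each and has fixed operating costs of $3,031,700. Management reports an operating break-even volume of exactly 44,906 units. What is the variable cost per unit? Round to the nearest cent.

At break-even, FC = Q × (P − VC), so P − VC = $3,031,700 ÷ 44,906 = $67.5121.
Hence VC = price − CM = $184.66 − $67.5121 = $117.15.

$117.15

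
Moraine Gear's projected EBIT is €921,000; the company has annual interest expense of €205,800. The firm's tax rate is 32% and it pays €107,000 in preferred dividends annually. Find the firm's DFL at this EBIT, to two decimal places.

1.65

Interest = €205,800.00.
Preferred dividends grossed up pre-tax: €107,000 / (1 − 0.32) = €157,352.94.
DFL = EBIT ÷ [EBIT − I − D_p/(1−t)] = €921,000 ÷ [€921,000 − €205,800.00 − €157,352.94] = €921,000 ÷ €557,847.06 = 1.6510.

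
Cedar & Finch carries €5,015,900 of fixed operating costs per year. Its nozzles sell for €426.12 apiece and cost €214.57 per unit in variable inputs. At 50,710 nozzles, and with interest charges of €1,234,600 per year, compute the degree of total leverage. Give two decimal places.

At 50,710 units, contribution = 50,710 × €211.55 = €10,727,700.50.
Operating income = contribution − fixed costs = €10,727,700.50 − €5,015,900 = €5,711,800.50. Interest = €1,234,600.00.
DOL = €10,727,700.50 ÷ €5,711,800.50 = 1.8782; DFL = €5,711,800.50 ÷ €4,477,200.50 = 1.2758.
DCL = DOL × DFL = 1.8782 × 1.2758 = 2.3962.

2.40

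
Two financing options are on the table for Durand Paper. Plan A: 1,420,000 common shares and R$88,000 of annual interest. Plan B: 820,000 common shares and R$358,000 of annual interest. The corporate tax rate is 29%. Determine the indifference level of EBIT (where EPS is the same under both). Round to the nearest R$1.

Set EPS_A = EPS_B: (EBIT − R$88,000)(1 − 0.29) ÷ 1,420,000 = (EBIT − R$358,000)(1 − 0.29) ÷ 820,000.
The (1 − t) factor cancels: (EBIT − 88,000) × 820,000 = (EBIT − 358,000) × 1,420,000.
Solving, EBIT = (358,000·1,420,000 − 88,000·820,000) / (1,420,000 − 820,000) = 436,200,000,000 / 600,000 = 727,000.00.

R$727,000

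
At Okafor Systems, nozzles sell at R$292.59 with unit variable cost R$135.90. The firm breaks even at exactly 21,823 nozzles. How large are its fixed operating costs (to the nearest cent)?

R$3,419,445.87

Each unit contributes R$292.59 − R$135.90 = R$156.69.
Fixed costs = break-even units × CM = 21,823 × R$156.69 = R$3,419,445.87.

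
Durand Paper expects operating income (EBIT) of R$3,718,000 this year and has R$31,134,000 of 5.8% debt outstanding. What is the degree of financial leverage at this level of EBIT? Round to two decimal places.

1.94

Annual interest charges come to R$1,805,772.00.
DFL = EBIT ÷ (EBIT − I) = R$3,718,000 ÷ (R$3,718,000 − R$1,805,772.00) = R$3,718,000 ÷ R$1,912,228.00 = 1.9443.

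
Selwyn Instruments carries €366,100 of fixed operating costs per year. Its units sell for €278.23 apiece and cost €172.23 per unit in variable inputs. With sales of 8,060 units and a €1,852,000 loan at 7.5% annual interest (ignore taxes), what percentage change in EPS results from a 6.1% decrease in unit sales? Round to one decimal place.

At 8,060 units, contribution = 8,060 × €106.00 = €854,360.00.
Subtracting fixed costs: EBIT = €854,360.00 − €366,100 = €488,260.00.
Interest = €138,900.00, so EBIT − I = €349,360.00.
Degree of combined leverage = contribution ÷ (EBIT − I) = €854,360.00 ÷ €349,360.00 = 2.4455.
EPS therefore changes by 2.4455 × (-6.1%) = -14.9%.

-14.9%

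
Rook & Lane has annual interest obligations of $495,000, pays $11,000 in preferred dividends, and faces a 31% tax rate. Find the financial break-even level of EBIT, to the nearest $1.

$510,942

Grossing the preferred dividend up to pre-tax terms: $11,000 / (1 − 0.31) = $15,942.03.
Financial break-even EBIT = interest + D_p ÷ (1 − t) = $495,000 + $15,942.03 = $510,942.03.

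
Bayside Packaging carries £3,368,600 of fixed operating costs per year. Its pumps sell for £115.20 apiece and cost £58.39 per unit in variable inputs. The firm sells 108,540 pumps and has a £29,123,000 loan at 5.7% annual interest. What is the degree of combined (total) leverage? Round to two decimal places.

Total contribution margin = 108,540 × £56.81 = £6,166,157.40.
Subtracting fixed costs: EBIT = £6,166,157.40 − £3,368,600 = £2,797,557.40. Interest = £1,660,011.00.
DOL = £6,166,157.40 ÷ £2,797,557.40 = 2.2041; DFL = £2,797,557.40 ÷ £1,137,546.40 = 2.4593.
Combined leverage = 2.2041 × 2.4593 = 5.4205.

5.42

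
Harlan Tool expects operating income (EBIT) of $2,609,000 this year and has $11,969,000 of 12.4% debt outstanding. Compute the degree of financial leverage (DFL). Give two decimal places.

2.32

Annual interest charges come to $1,484,156.00.
Degree of financial leverage = EBIT / (EBIT − interest) = $2,609,000 / $1,124,844.00 = 2.3194.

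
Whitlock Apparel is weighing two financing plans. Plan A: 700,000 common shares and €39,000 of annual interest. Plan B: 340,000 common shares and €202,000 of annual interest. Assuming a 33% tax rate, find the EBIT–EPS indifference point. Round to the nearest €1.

At indifference, (EBIT − 39,000)(1 − t)/700,000 = (EBIT − 202,000)(1 − t)/340,000.
The (1 − t) factor cancels: (EBIT − 39,000) × 340,000 = (EBIT − 202,000) × 700,000.
EBIT × (700,000 − 340,000) = 202,000 × 700,000 − 39,000 × 340,000 = 128,140,000,000, so EBIT = 128,140,000,000 ÷ 360,000 = 355,944.44.

€355,944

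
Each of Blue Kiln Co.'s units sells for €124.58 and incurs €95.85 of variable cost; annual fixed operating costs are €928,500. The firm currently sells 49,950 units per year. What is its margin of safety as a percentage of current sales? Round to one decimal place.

Unit CM = price − variable cost = €124.58 − €95.85 = €28.73. Break-even units = €928,500 ÷ €28.73 = 32,318.13; break-even revenue = 32,318.13 × €124.58 = €4,026,193.18.
Current sales = 49,950 × €124.58 = €6,222,771.00.
Margin of safety = (€6,222,771.00 − €4,026,193.18) ÷ €6,222,771.00 = 35.3%.

35.3%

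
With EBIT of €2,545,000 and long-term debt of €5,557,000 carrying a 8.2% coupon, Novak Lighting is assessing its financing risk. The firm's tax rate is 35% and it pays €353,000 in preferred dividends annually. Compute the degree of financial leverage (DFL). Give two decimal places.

Annual interest charges come to €455,674.00.
Pre-tax preferred-dividend burden = €353,000 ÷ (1 − 0.35) = €543,076.92.
DFL = EBIT ÷ [EBIT − I − D_p/(1−t)] = €2,545,000 ÷ [€2,545,000 − €455,674.00 − €543,076.92] = €2,545,000 ÷ €1,546,249.08 = 1.6459.

1.65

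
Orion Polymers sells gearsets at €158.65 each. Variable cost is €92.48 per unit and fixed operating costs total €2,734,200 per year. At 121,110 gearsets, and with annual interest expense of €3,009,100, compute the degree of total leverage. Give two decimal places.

Total contribution margin = 121,110 × €66.17 = €8,013,848.70.
Subtracting fixed costs: EBIT = €8,013,848.70 − €2,734,200 = €5,279,648.70. Interest = €3,009,100.00, so EBIT − I = €2,270,548.70.
DCL = contribution ÷ (EBIT − I) = €8,013,848.70 ÷ €2,270,548.70 = 3.5295.

3.53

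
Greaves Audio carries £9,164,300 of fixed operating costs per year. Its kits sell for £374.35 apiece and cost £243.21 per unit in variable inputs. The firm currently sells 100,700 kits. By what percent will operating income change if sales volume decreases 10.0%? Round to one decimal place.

Total contribution margin = 100,700 × £131.14 = £13,205,798.00.
EBIT = £13,205,798.00 − £9,164,300 = £4,041,498.00.
Degree of operating leverage = £13,205,798.00 / £4,041,498.00 = 3.2676.
%ΔEBIT = DOL × %ΔSales = 3.2676 × -10.0% = -32.7%.

-32.7%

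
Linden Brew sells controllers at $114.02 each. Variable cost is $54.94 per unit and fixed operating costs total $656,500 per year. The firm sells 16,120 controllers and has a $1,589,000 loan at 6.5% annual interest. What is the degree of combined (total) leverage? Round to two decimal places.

4.95

Contribution at this volume is 16,120 × $59.08 = $952,369.60.
Operating income = contribution − fixed costs = $952,369.60 − $656,500 = $295,869.60. Interest = $103,285.00, so EBIT − I = $192,584.60.
DCL = contribution ÷ (EBIT − I) = $952,369.60 ÷ $192,584.60 = 4.9452.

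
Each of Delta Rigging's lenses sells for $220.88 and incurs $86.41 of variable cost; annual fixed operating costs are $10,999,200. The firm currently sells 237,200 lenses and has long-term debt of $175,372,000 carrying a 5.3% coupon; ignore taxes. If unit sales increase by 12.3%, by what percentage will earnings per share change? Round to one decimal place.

+33.8%

Total contribution margin = 237,200 × $134.47 = $31,896,284.00.
Operating income = contribution − fixed costs = $31,896,284.00 − $10,999,200 = $20,897,084.00.
Interest = $9,294,716.00, so EBIT − I = $11,602,368.00.
Degree of combined leverage = contribution ÷ (EBIT − I) = $31,896,284.00 ÷ $11,602,368.00 = 2.7491.
%ΔEPS = DCL × %ΔSales = 2.7491 × +12.3% = +33.8%.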